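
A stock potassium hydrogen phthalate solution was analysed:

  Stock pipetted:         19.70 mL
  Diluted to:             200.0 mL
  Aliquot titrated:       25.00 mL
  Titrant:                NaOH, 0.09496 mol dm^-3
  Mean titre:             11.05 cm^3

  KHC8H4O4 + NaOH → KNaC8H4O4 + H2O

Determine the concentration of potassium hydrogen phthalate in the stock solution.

0.4261 mol/L

n(NaOH) = 0.01105 × 0.09496 = 1.049 × 10^-3 mol
n(KHC8H4O4) in the aliquot = 1.049 × 10^-3 mol (1:1 ratio)
[KHC8H4O4]_dilute = 1.049 × 10^-3 / 0.02500 = 0.04197 mol/L
Dilution factor = 200.0 / 19.70 = 10.15
[KHC8H4O4]_stock = 0.04197 × 10.15 = 0.4261 mol/L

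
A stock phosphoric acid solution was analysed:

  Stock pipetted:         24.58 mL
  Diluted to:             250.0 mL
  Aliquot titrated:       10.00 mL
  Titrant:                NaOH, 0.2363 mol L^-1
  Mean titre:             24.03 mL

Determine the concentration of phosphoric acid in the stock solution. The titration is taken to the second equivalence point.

H3PO4 + 2 NaOH → Na2HPO4 + 2 H2O
n(NaOH) = 0.02403 × 0.2363 = 5.678 × 10^-3 mol
From the 1:2 ratio, n(H3PO4) in the aliquot = 1/2 × 5.678 × 10^-3 = 2.839 × 10^-3 mol
[H3PO4]_dilute = 2.839 × 10^-3 / 0.01000 = 0.2839 mol/L
Dilution factor = 250.0 / 24.58 = 10.17
[H3PO4]_stock = 0.2839 × 10.17 = 2.888 mol/L

2.888 mol/L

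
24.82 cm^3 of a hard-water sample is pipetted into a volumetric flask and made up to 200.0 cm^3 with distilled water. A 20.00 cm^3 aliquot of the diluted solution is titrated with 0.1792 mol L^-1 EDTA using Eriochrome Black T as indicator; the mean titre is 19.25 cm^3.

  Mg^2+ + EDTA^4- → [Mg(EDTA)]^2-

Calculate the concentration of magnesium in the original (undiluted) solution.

1.390 mol/L

n(EDTA) = 0.01925 × 0.1792 = 3.450 × 10^-3 mol
n(Mg2+) in the aliquot = 3.450 × 10^-3 mol (1:1 ratio)
[Mg2+]_dilute = 3.450 × 10^-3 / 0.02000 = 0.1725 mol/L
Dilution factor = 200.0 / 24.82 = 8.058
[Mg2+]_stock = 0.1725 × 8.058 = 1.390 mol/L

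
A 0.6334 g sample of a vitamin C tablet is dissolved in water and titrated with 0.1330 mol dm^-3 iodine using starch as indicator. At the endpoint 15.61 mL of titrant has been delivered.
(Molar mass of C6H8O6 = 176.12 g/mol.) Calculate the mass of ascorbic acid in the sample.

0.3656 g

C6H8O6 + I2 → C6H6O6 + 2 HI
n(I2) = 0.01561 L × 0.1330 mol/L = 2.076 × 10^-3 mol
n(C6H8O6) = 2.076 × 10^-3 mol (1:1 ratio)
mass of C6H8O6 = 2.076 × 10^-3 × 176.12 g/mol = 0.3656 g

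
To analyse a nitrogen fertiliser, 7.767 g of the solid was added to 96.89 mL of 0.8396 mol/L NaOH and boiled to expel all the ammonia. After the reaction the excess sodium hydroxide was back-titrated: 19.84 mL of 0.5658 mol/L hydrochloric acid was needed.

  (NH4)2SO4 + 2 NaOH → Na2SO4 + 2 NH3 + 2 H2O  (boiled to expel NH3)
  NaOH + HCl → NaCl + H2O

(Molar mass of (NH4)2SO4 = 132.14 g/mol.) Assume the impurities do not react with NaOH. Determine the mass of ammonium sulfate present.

4.633 g

n(NaOH) added = 0.09689 × 0.8396 = 0.08135 mol
n(HCl) used in back-titration = 0.01984 × 0.5658 = 0.01123 mol
n(NaOH) left over = 0.01123 mol (1:1 ratio)
n(NaOH) consumed by analyte = 0.08135 − 0.01123 = 0.07012 mol
From the 1:2 ratio, n((NH4)2SO4) = 1/2 × 0.07012 = 0.03506 mol
mass of (NH4)2SO4 = 0.03506 × 132.14 = 4.633 g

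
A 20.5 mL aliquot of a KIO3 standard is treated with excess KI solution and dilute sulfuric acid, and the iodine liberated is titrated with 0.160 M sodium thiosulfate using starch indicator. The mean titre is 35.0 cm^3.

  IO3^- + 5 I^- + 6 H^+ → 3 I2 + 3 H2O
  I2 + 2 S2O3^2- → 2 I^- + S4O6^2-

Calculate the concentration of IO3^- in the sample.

n(S2O3^2-) = 0.0350 × 0.160 = 5.60 × 10^-3 mol
n(I2) = n(S2O3^2-)/2 = 2.80 × 10^-3 mol
From the 1:3 ratio, n(IO3^-) in the aliquot = 1/3 × 2.80 × 10^-3 = 9.33 × 10^-4 mol
[IO3^-] = 9.33 × 10^-4 / 0.0205 = 0.0455 mol/L

0.0455 M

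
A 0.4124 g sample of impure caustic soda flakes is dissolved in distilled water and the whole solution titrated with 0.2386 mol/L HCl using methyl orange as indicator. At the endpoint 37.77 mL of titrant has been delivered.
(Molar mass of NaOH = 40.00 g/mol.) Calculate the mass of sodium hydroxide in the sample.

NaOH + HCl → NaCl + H2O
n(HCl) = 0.03777 L × 0.2386 mol/L = 9.012 × 10^-3 mol
n(NaOH) = 9.012 × 10^-3 mol (1:1 ratio)
mass of NaOH = 9.012 × 10^-3 × 40.00 g/mol = 0.3605 g

0.3605 g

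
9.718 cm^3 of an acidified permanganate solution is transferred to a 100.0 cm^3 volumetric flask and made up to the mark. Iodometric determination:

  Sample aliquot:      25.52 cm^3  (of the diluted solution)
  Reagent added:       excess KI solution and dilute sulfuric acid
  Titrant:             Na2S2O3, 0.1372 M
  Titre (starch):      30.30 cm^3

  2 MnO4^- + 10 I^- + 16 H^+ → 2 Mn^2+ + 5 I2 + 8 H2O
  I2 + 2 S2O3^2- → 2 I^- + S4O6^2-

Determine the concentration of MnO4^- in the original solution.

0.3353 M

n(S2O3^2-) = 0.03030 × 0.1372 = 4.157 × 10^-3 mol
n(I2) = n(S2O3^2-)/2 = 2.079 × 10^-3 mol
From the 2:5 ratio, n(MnO4^-) in the aliquot = 2/5 × 2.079 × 10^-3 = 8.314 × 10^-4 mol
[MnO4^-]_dilute = 8.314 × 10^-4 / 0.02552 = 0.03258 mol/L
[MnO4^-]_original = 0.03258 × 100.0/9.718 = 0.3353 mol/L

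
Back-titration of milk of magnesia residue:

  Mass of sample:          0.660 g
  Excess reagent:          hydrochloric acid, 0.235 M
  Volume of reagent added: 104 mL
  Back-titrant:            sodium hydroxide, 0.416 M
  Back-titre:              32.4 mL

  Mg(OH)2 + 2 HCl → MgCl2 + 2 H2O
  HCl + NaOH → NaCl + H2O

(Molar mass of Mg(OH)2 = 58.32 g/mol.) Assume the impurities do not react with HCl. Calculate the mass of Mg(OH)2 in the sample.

0.320 g

n(HCl) added = 0.104 × 0.235 = 0.0244 mol
n(NaOH) used in back-titration = 0.0324 × 0.416 = 0.0135 mol
n(HCl) left over = 0.0135 mol (1:1 ratio)
n(HCl) consumed by analyte = 0.0244 − 0.0135 = 0.0110 mol
From the 1:2 ratio, n(Mg(OH)2) = 1/2 × 0.0110 = 5.48 × 10^-3 mol
mass of Mg(OH)2 = 5.48 × 10^-3 × 58.32 = 0.320 g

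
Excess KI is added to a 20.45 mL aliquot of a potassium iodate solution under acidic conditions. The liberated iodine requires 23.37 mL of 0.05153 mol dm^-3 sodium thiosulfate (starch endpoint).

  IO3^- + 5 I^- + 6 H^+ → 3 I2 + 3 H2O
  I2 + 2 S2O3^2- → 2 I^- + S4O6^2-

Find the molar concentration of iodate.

n(S2O3^2-) = 0.02337 × 0.05153 = 1.204 × 10^-3 mol
n(I2) = n(S2O3^2-)/2 = 6.021 × 10^-4 mol
From the 1:3 ratio, n(IO3^-) in the aliquot = 1/3 × 6.021 × 10^-4 = 2.007 × 10^-4 mol
[IO3^-] = 2.007 × 10^-4 / 0.02045 = 0.009815 mol/L

0.009815 mol/L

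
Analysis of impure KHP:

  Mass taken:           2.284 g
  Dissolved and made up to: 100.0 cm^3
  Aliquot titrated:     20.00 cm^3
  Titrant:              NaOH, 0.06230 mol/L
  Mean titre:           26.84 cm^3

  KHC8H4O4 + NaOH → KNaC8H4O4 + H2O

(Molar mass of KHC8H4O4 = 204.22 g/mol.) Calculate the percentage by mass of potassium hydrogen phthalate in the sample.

74.76 %

n(NaOH) per titration = 0.02684 × 0.06230 = 1.672 × 10^-3 mol
n(KHC8H4O4) in each aliquot = 1.672 × 10^-3 mol (1:1 ratio)
n(KHC8H4O4) in the whole flask = 1.672 × 10^-3 × 100.0/20.00 = 8.361 × 10^-3 mol
mass of KHC8H4O4 = 8.361 × 10^-3 × 204.22 = 1.707 g
% KHC8H4O4 = 1.707 / 2.284 × 100 = 74.76 %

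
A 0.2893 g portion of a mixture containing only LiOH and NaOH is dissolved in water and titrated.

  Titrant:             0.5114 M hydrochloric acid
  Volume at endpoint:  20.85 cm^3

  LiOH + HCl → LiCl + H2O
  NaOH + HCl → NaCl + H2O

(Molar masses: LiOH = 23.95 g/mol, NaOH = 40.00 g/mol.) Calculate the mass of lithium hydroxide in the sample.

0.2047 g

n(HCl) = 0.02085 × 0.5114 = 0.01066 mol
Let x = n(LiOH), y = n(NaOH).
Titrant: 1x + 1y = 0.01066;  mass: 23.95x + 40.00y = 0.2893
Solving, x = 8.549 × 10^-3 mol, y = 2.114 × 10^-3 mol
mass of LiOH = 8.549 × 10^-3 × 23.95 = 0.2047 g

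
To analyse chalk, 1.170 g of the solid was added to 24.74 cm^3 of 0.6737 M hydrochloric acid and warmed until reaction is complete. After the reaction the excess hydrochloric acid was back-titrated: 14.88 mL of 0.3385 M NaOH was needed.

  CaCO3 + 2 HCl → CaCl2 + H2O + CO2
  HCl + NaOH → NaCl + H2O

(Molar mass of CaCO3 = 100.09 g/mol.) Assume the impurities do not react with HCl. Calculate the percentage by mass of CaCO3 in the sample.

49.75 %

n(HCl) added = 0.02474 × 0.6737 = 0.01667 mol
n(NaOH) used in back-titration = 0.01488 × 0.3385 = 5.037 × 10^-3 mol
n(HCl) left over = 5.037 × 10^-3 mol (1:1 ratio)
n(HCl) consumed by analyte = 0.01667 − 5.037 × 10^-3 = 0.01163 mol
From the 1:2 ratio, n(CaCO3) = 1/2 × 0.01163 = 5.815 × 10^-3 mol
mass of CaCO3 = 5.815 × 10^-3 × 100.09 = 0.5820 g
% CaCO3 = 0.5820 / 1.170 × 100 = 49.75 %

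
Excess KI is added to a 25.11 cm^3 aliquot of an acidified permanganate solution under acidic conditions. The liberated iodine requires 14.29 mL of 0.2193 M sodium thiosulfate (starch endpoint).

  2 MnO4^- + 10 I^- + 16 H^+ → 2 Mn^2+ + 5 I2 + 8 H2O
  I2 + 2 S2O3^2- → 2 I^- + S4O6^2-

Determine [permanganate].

n(S2O3^2-) = 0.01429 × 0.2193 = 3.134 × 10^-3 mol
n(I2) = n(S2O3^2-)/2 = 1.567 × 10^-3 mol
From the 2:5 ratio, n(MnO4^-) in the aliquot = 2/5 × 1.567 × 10^-3 = 6.268 × 10^-4 mol
[MnO4^-] = 6.268 × 10^-4 / 0.02511 = 0.02496 mol/L

0.02496 M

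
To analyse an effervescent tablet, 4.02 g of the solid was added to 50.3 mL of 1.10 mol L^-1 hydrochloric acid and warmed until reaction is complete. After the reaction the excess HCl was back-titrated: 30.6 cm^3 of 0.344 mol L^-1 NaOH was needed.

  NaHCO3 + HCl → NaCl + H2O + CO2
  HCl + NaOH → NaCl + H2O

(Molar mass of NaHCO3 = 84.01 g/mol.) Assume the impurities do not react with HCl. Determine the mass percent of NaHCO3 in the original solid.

93.6 %

n(HCl) added = 0.0503 × 1.10 = 0.0553 mol
n(NaOH) used in back-titration = 0.0306 × 0.344 = 0.0105 mol
n(HCl) left over = 0.0105 mol (1:1 ratio)
n(HCl) consumed by analyte = 0.0553 − 0.0105 = 0.0448 mol
n(NaHCO3) = 0.0448 mol (1:1 ratio)
mass of NaHCO3 = 0.0448 × 84.01 = 3.76 g
% NaHCO3 = 3.76 / 4.02 × 100 = 93.6 %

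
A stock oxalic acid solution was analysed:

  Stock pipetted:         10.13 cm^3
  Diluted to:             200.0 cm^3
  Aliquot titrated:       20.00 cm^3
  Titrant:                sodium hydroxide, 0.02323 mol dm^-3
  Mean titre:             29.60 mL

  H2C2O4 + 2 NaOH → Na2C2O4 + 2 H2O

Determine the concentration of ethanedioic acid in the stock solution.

n(NaOH) = 0.02960 × 0.02323 = 6.876 × 10^-4 mol
From the 1:2 ratio, n(H2C2O4) in the aliquot = 1/2 × 6.876 × 10^-4 = 3.438 × 10^-4 mol
[H2C2O4]_dilute = 3.438 × 10^-4 / 0.02000 = 0.01719 mol/L
Dilution factor = 200.0 / 10.13 = 19.74
[H2C2O4]_stock = 0.01719 × 19.74 = 0.3394 mol/L

0.3394 mol/L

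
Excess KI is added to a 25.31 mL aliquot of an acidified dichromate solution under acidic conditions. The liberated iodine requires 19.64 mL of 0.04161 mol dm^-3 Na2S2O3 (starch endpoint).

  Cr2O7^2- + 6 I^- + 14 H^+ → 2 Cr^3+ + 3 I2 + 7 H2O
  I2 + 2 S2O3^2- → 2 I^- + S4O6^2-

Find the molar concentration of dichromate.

0.005381 mol/L

n(S2O3^2-) = 0.01964 × 0.04161 = 8.172 × 10^-4 mol
n(I2) = n(S2O3^2-)/2 = 4.086 × 10^-4 mol
From the 1:3 ratio, n(Cr2O7^2-) in the aliquot = 1/3 × 4.086 × 10^-4 = 1.362 × 10^-4 mol
[Cr2O7^2-] = 1.362 × 10^-4 / 0.02531 = 0.005381 mol/L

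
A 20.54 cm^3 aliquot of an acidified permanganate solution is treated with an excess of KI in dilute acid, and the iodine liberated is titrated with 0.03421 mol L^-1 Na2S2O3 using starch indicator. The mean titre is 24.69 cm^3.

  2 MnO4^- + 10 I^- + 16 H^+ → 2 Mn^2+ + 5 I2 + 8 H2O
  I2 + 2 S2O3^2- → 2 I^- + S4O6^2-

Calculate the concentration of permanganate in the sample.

0.008224 mol/L

n(S2O3^2-) = 0.02469 × 0.03421 = 8.446 × 10^-4 mol
n(I2) = n(S2O3^2-)/2 = 4.223 × 10^-4 mol
From the 2:5 ratio, n(MnO4^-) in the aliquot = 2/5 × 4.223 × 10^-4 = 1.689 × 10^-4 mol
[MnO4^-] = 1.689 × 10^-4 / 0.02054 = 0.008224 mol/L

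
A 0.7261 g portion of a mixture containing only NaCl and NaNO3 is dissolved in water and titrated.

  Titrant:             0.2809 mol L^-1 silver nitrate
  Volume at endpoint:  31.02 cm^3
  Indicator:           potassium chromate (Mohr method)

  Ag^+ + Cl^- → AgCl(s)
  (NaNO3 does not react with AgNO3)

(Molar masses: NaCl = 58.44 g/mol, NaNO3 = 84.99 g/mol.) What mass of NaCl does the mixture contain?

n(AgNO3) = 0.03102 × 0.2809 = 8.714 × 10^-3 mol
Let x = n(NaCl), y = n(NaNO3).
Titrant: 1x = 8.714 × 10^-3;  mass: 58.44x + 84.99y = 0.7261
Solving, x = 8.714 × 10^-3 mol, y = 2.552 × 10^-3 mol
mass of NaCl = 8.714 × 10^-3 × 58.44 = 0.5092 g

0.5092 g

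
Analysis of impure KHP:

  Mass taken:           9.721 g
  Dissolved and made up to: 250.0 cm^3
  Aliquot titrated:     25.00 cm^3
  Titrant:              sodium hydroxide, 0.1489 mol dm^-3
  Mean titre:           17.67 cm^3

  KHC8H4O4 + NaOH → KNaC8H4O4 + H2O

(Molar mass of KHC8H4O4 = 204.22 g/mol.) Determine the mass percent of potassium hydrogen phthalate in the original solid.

n(NaOH) per titration = 0.01767 × 0.1489 = 2.631 × 10^-3 mol
n(KHC8H4O4) in each aliquot = 2.631 × 10^-3 mol (1:1 ratio)
n(KHC8H4O4) in the whole flask = 2.631 × 10^-3 × 250.0/25.00 = 0.02631 mol
mass of KHC8H4O4 = 0.02631 × 204.22 = 5.373 g
% KHC8H4O4 = 5.373 / 9.721 × 100 = 55.27 %

55.27 %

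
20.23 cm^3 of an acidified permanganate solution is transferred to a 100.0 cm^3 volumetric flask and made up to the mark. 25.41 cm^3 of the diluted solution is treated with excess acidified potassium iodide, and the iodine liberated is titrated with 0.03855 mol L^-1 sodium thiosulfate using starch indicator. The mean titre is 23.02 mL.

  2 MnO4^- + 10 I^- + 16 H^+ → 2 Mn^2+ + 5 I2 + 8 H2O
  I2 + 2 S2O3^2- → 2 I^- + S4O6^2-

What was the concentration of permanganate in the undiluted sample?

n(S2O3^2-) = 0.02302 × 0.03855 = 8.874 × 10^-4 mol
n(I2) = n(S2O3^2-)/2 = 4.437 × 10^-4 mol
From the 2:5 ratio, n(MnO4^-) in the aliquot = 2/5 × 4.437 × 10^-4 = 1.775 × 10^-4 mol
[MnO4^-]_dilute = 1.775 × 10^-4 / 0.02541 = 0.006985 mol/L
[MnO4^-]_original = 0.006985 × 100.0/20.23 = 0.03453 mol/L

0.03453 mol/L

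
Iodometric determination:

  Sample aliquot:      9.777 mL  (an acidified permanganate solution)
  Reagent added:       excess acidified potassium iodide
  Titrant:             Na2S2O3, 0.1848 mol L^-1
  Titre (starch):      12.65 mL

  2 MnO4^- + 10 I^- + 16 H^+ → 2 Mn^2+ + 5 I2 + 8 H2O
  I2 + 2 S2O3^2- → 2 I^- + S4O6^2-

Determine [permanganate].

n(S2O3^2-) = 0.01265 × 0.1848 = 2.338 × 10^-3 mol
n(I2) = n(S2O3^2-)/2 = 1.169 × 10^-3 mol
From the 2:5 ratio, n(MnO4^-) in the aliquot = 2/5 × 1.169 × 10^-3 = 4.675 × 10^-4 mol
[MnO4^-] = 4.675 × 10^-4 / 0.009777 = 0.04782 mol/L

0.04782 mol/L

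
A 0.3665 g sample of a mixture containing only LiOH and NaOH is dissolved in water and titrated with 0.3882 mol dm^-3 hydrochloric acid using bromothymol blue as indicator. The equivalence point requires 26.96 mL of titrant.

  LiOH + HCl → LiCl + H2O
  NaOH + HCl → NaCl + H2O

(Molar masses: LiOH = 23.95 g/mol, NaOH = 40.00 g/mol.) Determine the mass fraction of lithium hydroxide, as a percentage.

21.23 %

n(HCl) = 0.02696 × 0.3882 = 0.01047 mol
Let x = n(LiOH), y = n(NaOH).
Titrant: 1x + 1y = 0.01047;  mass: 23.95x + 40.00y = 0.3665
Solving, x = 3.248 × 10^-3 mol, y = 7.218 × 10^-3 mol
mass of LiOH = 3.248 × 10^-3 × 23.95 = 0.07780 g
% LiOH = 0.07780 / 0.3665 × 100 = 21.23 %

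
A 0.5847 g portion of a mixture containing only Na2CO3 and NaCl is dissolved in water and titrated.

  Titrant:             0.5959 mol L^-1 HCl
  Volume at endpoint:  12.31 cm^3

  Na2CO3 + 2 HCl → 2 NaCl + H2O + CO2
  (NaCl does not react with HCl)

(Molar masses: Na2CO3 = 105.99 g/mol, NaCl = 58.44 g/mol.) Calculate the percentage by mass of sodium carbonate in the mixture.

66.49 %

n(HCl) = 0.01231 × 0.5959 = 7.336 × 10^-3 mol
Let x = n(Na2CO3), y = n(NaCl).
Titrant: 2x = 7.336 × 10^-3;  mass: 105.99x + 58.44y = 0.5847
Solving, x = 3.668 × 10^-3 mol, y = 3.353 × 10^-3 mol
mass of Na2CO3 = 3.668 × 10^-3 × 105.99 = 0.3887 g
% Na2CO3 = 0.3887 / 0.5847 × 100 = 66.49 %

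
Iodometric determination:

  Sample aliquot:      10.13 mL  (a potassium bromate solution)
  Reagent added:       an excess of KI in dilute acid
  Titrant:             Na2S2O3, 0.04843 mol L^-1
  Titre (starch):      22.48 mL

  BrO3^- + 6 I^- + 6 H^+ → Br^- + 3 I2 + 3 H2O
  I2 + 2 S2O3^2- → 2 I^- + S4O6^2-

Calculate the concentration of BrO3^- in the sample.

0.01791 mol/L

n(S2O3^2-) = 0.02248 × 0.04843 = 1.089 × 10^-3 mol
n(I2) = n(S2O3^2-)/2 = 5.444 × 10^-4 mol
From the 1:3 ratio, n(BrO3^-) in the aliquot = 1/3 × 5.444 × 10^-4 = 1.815 × 10^-4 mol
[BrO3^-] = 1.815 × 10^-4 / 0.01013 = 0.01791 mol/L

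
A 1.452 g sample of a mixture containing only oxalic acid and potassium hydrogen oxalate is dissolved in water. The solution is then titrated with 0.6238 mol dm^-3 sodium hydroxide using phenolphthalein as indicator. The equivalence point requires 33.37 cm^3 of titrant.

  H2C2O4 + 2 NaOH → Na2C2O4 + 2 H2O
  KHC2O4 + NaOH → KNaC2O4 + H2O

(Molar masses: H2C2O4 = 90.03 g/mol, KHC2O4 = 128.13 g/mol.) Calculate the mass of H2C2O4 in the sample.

0.6581 g

n(NaOH) = 0.03337 × 0.6238 = 0.02082 mol
Let x = n(H2C2O4), y = n(KHC2O4).
Titrant: 2x + 1y = 0.02082;  mass: 90.03x + 128.13y = 1.452
Solving, x = 7.310 × 10^-3 mol, y = 6.196 × 10^-3 mol
mass of H2C2O4 = 7.310 × 10^-3 × 90.03 = 0.6581 g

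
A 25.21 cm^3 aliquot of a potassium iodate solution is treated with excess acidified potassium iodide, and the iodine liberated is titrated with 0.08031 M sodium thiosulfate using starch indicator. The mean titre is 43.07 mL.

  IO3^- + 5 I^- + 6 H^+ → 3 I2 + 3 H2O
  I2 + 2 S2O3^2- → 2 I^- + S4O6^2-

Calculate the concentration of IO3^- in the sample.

n(S2O3^2-) = 0.04307 × 0.08031 = 3.459 × 10^-3 mol
n(I2) = n(S2O3^2-)/2 = 1.729 × 10^-3 mol
From the 1:3 ratio, n(IO3^-) in the aliquot = 1/3 × 1.729 × 10^-3 = 5.765 × 10^-4 mol
[IO3^-] = 5.765 × 10^-4 / 0.02521 = 0.02287 mol/L

0.02287 M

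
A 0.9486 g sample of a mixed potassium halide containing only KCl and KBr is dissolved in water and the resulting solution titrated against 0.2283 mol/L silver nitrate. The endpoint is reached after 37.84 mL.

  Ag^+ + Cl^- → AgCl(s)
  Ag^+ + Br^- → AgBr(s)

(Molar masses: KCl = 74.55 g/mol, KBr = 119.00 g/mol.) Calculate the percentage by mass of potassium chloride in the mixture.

n(AgNO3) = 0.03784 × 0.2283 = 8.639 × 10^-3 mol
Let x = n(KCl), y = n(KBr).
Titrant: 1x + 1y = 8.639 × 10^-3;  mass: 74.55x + 119.00y = 0.9486
Solving, x = 1.787 × 10^-3 mol, y = 6.852 × 10^-3 mol
mass of KCl = 1.787 × 10^-3 × 74.55 = 0.1332 g
% KCl = 0.1332 / 0.9486 × 100 = 14.04 %

14.04 %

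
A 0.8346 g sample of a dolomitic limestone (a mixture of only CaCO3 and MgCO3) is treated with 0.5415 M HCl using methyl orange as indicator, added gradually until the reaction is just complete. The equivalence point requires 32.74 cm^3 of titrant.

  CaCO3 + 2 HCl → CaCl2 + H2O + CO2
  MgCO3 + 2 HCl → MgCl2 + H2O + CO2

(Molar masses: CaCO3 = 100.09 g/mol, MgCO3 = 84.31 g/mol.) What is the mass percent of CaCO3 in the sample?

66.31 %

n(HCl) = 0.03274 × 0.5415 = 0.01773 mol
Let x = n(CaCO3), y = n(MgCO3).
Titrant: 2x + 2y = 0.01773;  mass: 100.09x + 84.31y = 0.8346
Solving, x = 5.529 × 10^-3 mol, y = 3.335 × 10^-3 mol
mass of CaCO3 = 5.529 × 10^-3 × 100.09 = 0.5534 g
% CaCO3 = 0.5534 / 0.8346 × 100 = 66.31 %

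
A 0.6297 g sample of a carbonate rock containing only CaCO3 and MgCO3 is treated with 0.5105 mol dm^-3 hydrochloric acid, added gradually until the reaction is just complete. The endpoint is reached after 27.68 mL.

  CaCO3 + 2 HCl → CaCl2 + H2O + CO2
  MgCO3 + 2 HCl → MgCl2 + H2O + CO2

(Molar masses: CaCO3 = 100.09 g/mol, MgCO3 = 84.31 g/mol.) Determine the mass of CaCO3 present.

n(HCl) = 0.02768 × 0.5105 = 0.01413 mol
Let x = n(CaCO3), y = n(MgCO3).
Titrant: 2x + 2y = 0.01413;  mass: 100.09x + 84.31y = 0.6297
Solving, x = 2.156 × 10^-3 mol, y = 4.909 × 10^-3 mol
mass of CaCO3 = 2.156 × 10^-3 × 100.09 = 0.2158 g

0.2158 g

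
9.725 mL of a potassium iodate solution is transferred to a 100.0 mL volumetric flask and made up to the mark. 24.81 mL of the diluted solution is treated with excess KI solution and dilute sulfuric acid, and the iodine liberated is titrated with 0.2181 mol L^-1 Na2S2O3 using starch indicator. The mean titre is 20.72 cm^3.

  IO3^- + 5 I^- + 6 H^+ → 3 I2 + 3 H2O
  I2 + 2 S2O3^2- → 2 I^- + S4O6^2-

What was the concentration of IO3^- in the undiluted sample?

n(S2O3^2-) = 0.02072 × 0.2181 = 4.519 × 10^-3 mol
n(I2) = n(S2O3^2-)/2 = 2.260 × 10^-3 mol
From the 1:3 ratio, n(IO3^-) in the aliquot = 1/3 × 2.260 × 10^-3 = 7.532 × 10^-4 mol
[IO3^-]_dilute = 7.532 × 10^-4 / 0.02481 = 0.03036 mol/L
[IO3^-]_original = 0.03036 × 100.0/9.725 = 0.3122 mol/L

0.3122 mol/L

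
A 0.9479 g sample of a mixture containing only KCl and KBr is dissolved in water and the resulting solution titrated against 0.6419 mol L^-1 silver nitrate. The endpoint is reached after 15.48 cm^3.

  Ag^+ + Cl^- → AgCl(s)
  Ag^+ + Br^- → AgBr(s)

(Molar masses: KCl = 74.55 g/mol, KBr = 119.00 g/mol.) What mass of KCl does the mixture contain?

n(AgNO3) = 0.01548 × 0.6419 = 9.937 × 10^-3 mol
Let x = n(KCl), y = n(KBr).
Titrant: 1x + 1y = 9.937 × 10^-3;  mass: 74.55x + 119.00y = 0.9479
Solving, x = 5.277 × 10^-3 mol, y = 4.660 × 10^-3 mol
mass of KCl = 5.277 × 10^-3 × 74.55 = 0.3934 g

0.3934 g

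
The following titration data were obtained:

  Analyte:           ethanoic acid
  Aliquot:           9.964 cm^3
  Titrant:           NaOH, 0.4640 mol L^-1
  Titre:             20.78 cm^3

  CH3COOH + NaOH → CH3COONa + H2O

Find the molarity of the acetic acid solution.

0.9677 mol/L

n(NaOH) = 0.02078 L × 0.4640 mol/L = 9.642 × 10^-3 mol
n(CH3COOH) = 9.642 × 10^-3 mol (1:1 mole ratio)
[CH3COOH] = 9.642 × 10^-3 mol / 0.009964 L = 0.9677 mol/L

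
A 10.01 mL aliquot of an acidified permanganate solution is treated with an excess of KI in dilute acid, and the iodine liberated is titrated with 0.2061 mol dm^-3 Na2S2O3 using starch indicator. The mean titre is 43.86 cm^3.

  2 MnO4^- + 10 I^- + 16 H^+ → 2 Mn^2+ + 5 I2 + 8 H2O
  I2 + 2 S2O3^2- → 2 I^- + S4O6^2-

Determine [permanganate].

0.1806 mol/L

n(S2O3^2-) = 0.04386 × 0.2061 = 9.040 × 10^-3 mol
n(I2) = n(S2O3^2-)/2 = 4.520 × 10^-3 mol
From the 2:5 ratio, n(MnO4^-) in the aliquot = 2/5 × 4.520 × 10^-3 = 1.808 × 10^-3 mol
[MnO4^-] = 1.808 × 10^-3 / 0.01001 = 0.1806 mol/L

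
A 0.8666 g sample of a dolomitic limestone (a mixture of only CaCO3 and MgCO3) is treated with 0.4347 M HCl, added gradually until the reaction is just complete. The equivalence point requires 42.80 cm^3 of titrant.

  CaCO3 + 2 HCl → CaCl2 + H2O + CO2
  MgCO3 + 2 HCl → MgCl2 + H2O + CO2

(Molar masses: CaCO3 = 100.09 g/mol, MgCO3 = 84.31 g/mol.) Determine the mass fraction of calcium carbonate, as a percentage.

60.24 %

n(HCl) = 0.04280 × 0.4347 = 0.01861 mol
Let x = n(CaCO3), y = n(MgCO3).
Titrant: 2x + 2y = 0.01861;  mass: 100.09x + 84.31y = 0.8666
Solving, x = 5.215 × 10^-3 mol, y = 4.087 × 10^-3 mol
mass of CaCO3 = 5.215 × 10^-3 × 100.09 = 0.5220 g
% CaCO3 = 0.5220 / 0.8666 × 100 = 60.24 %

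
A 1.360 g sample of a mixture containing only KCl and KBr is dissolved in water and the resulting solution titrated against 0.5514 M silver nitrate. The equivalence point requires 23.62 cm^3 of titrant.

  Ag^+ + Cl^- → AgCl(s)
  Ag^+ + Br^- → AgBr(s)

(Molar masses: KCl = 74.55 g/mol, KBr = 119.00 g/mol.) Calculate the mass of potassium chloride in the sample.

0.3184 g

n(AgNO3) = 0.02362 × 0.5514 = 0.01302 mol
Let x = n(KCl), y = n(KBr).
Titrant: 1x + 1y = 0.01302;  mass: 74.55x + 119.00y = 1.360
Solving, x = 4.271 × 10^-3 mol, y = 8.753 × 10^-3 mol
mass of KCl = 4.271 × 10^-3 × 74.55 = 0.3184 g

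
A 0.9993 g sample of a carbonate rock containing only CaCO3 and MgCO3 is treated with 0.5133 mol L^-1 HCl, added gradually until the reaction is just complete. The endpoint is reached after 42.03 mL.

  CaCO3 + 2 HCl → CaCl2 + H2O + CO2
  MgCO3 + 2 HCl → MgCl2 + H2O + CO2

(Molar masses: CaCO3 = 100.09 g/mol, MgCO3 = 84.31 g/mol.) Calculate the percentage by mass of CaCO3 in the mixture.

n(HCl) = 0.04203 × 0.5133 = 0.02157 mol
Let x = n(CaCO3), y = n(MgCO3).
Titrant: 2x + 2y = 0.02157;  mass: 100.09x + 84.31y = 0.9993
Solving, x = 5.694 × 10^-3 mol, y = 5.093 × 10^-3 mol
mass of CaCO3 = 5.694 × 10^-3 × 100.09 = 0.5699 g
% CaCO3 = 0.5699 / 0.9993 × 100 = 57.03 %

57.03 %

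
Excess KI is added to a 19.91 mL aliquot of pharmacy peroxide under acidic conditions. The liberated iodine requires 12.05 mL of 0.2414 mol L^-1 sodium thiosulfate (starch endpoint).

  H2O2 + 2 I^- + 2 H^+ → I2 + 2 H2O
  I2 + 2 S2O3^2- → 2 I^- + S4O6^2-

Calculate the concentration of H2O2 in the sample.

0.07305 mol/L

n(S2O3^2-) = 0.01205 × 0.2414 = 2.909 × 10^-3 mol
n(I2) = n(S2O3^2-)/2 = 1.454 × 10^-3 mol
n(H2O2) in the aliquot = 1.454 × 10^-3 mol (1:1 ratio)
[H2O2] = 1.454 × 10^-3 / 0.01991 = 0.07305 mol/L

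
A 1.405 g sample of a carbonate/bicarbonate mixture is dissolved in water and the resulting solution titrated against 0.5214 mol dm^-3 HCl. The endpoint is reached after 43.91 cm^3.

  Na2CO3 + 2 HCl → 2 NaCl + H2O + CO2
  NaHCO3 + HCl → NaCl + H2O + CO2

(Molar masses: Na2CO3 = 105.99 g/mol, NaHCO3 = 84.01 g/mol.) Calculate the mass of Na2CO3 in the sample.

n(HCl) = 0.04391 × 0.5214 = 0.02289 mol
Let x = n(Na2CO3), y = n(NaHCO3).
Titrant: 2x + 1y = 0.02289;  mass: 105.99x + 84.01y = 1.405
Solving, x = 8.357 × 10^-3 mol, y = 6.181 × 10^-3 mol
mass of Na2CO3 = 8.357 × 10^-3 × 105.99 = 0.8858 g

0.8858 g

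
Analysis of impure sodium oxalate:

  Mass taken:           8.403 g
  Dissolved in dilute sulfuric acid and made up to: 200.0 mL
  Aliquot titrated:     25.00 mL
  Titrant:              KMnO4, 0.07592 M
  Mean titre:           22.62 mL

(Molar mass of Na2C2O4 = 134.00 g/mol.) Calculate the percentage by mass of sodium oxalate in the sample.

2 MnO4^- + 5 C2O4^2- + 16 H^+ → 2 Mn^2+ + 10 CO2 + 8 H2O
n(KMnO4) per titration = 0.02262 × 0.07592 = 1.717 × 10^-3 mol
From the 5:2 ratio, n(Na2C2O4) in each aliquot = 5/2 × 1.717 × 10^-3 = 4.293 × 10^-3 mol
n(Na2C2O4) in the whole flask = 4.293 × 10^-3 × 200.0/25.00 = 0.03435 mol
mass of Na2C2O4 = 0.03435 × 134.00 = 4.602 g
% Na2C2O4 = 4.602 / 8.403 × 100 = 54.77 %

54.77 %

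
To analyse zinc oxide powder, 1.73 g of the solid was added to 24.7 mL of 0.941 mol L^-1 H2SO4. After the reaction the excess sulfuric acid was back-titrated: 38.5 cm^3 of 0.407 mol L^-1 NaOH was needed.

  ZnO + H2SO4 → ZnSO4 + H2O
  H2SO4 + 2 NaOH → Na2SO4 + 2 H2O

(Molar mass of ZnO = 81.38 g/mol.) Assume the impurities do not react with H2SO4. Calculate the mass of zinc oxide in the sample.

1.25 g

n(H2SO4) added = 0.0247 × 0.941 = 0.0232 mol
n(NaOH) used in back-titration = 0.0385 × 0.407 = 0.0157 mol
From the 1:2 ratio, n(H2SO4) left over = 1/2 × 0.0157 = 7.83 × 10^-3 mol
n(H2SO4) consumed by analyte = 0.0232 − 7.83 × 10^-3 = 0.0154 mol
n(ZnO) = 0.0154 mol (1:1 ratio)
mass of ZnO = 0.0154 × 81.38 = 1.25 g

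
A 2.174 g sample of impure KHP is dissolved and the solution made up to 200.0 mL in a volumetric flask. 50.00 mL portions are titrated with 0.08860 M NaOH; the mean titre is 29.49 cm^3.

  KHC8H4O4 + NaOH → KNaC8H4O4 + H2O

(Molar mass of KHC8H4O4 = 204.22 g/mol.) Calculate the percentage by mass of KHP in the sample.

98.18 %

n(NaOH) per titration = 0.02949 × 0.08860 = 2.613 × 10^-3 mol
n(KHC8H4O4) in each aliquot = 2.613 × 10^-3 mol (1:1 ratio)
n(KHC8H4O4) in the whole flask = 2.613 × 10^-3 × 200.0/50.00 = 0.01045 mol
mass of KHC8H4O4 = 0.01045 × 204.22 = 2.134 g
% KHC8H4O4 = 2.134 / 2.174 × 100 = 98.18 %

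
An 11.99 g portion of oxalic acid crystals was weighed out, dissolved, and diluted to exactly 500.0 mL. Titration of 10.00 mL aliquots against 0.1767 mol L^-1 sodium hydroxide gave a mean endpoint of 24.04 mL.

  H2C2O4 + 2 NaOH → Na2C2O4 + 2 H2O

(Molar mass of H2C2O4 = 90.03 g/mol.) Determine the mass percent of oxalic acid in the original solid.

79.74 %

n(NaOH) per titration = 0.02404 × 0.1767 = 4.248 × 10^-3 mol
From the 1:2 ratio, n(H2C2O4) in each aliquot = 1/2 × 4.248 × 10^-3 = 2.124 × 10^-3 mol
n(H2C2O4) in the whole flask = 2.124 × 10^-3 × 500.0/10.00 = 0.1062 mol
mass of H2C2O4 = 0.1062 × 90.03 = 9.561 g
% H2C2O4 = 9.561 / 11.99 × 100 = 79.74 %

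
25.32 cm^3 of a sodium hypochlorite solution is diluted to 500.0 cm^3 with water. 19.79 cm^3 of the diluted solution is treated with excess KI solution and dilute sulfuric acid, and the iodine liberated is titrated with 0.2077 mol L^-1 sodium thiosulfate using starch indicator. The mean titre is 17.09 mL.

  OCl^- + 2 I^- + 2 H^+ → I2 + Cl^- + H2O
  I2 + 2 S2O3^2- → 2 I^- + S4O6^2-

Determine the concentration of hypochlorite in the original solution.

n(S2O3^2-) = 0.01709 × 0.2077 = 3.550 × 10^-3 mol
n(I2) = n(S2O3^2-)/2 = 1.775 × 10^-3 mol
n(OCl^-) in the aliquot = 1.775 × 10^-3 mol (1:1 ratio)
[OCl^-]_dilute = 1.775 × 10^-3 / 0.01979 = 0.08968 mol/L
[OCl^-]_original = 0.08968 × 500.0/25.32 = 1.771 mol/L

1.771 mol/L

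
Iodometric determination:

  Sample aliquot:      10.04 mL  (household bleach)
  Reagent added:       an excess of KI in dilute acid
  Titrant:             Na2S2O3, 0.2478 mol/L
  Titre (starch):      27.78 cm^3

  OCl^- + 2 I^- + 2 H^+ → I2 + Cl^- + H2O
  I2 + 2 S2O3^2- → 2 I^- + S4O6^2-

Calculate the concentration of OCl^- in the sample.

0.3428 mol/L

n(S2O3^2-) = 0.02778 × 0.2478 = 6.884 × 10^-3 mol
n(I2) = n(S2O3^2-)/2 = 3.442 × 10^-3 mol
n(OCl^-) in the aliquot = 3.442 × 10^-3 mol (1:1 ratio)
[OCl^-] = 3.442 × 10^-3 / 0.01004 = 0.3428 mol/L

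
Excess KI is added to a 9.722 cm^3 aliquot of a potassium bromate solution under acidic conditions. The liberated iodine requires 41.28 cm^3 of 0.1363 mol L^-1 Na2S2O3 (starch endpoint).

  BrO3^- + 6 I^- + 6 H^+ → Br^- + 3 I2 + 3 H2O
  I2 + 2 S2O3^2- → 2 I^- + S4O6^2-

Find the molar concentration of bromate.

0.09646 mol/L

n(S2O3^2-) = 0.04128 × 0.1363 = 5.626 × 10^-3 mol
n(I2) = n(S2O3^2-)/2 = 2.813 × 10^-3 mol
From the 1:3 ratio, n(BrO3^-) in the aliquot = 1/3 × 2.813 × 10^-3 = 9.377 × 10^-4 mol
[BrO3^-] = 9.377 × 10^-4 / 0.009722 = 0.09646 mol/L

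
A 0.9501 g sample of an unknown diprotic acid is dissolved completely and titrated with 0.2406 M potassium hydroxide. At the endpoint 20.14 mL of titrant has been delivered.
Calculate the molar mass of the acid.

392.1 g/mol

n(KOH) = 0.02014 L × 0.2406 mol/L = 4.846 × 10^-3 mol
From the 1:2 ratio, n(H2A) = 1/2 × 4.846 × 10^-3 = 2.423 × 10^-3 mol
M = m / n = 0.9501 g / 2.423 × 10^-3 mol = 392.1 g/mol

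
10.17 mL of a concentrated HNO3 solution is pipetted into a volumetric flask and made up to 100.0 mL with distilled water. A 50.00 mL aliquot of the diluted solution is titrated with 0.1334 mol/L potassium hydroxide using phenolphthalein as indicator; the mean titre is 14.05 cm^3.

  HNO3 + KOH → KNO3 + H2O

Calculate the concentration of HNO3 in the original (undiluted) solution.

0.3686 mol/L

n(KOH) = 0.01405 × 0.1334 = 1.874 × 10^-3 mol
n(HNO3) in the aliquot = 1.874 × 10^-3 mol (1:1 ratio)
[HNO3]_dilute = 1.874 × 10^-3 / 0.05000 = 0.03749 mol/L
Dilution factor = 100.0 / 10.17 = 9.833
[HNO3]_stock = 0.03749 × 9.833 = 0.3686 mol/L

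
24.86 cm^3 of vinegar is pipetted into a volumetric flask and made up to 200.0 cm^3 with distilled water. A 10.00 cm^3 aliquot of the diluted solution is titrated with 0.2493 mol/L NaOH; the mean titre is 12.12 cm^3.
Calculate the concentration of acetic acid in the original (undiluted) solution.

2.431 mol/L

CH3COOH + NaOH → CH3COONa + H2O
n(NaOH) = 0.01212 × 0.2493 = 3.022 × 10^-3 mol
n(CH3COOH) in the aliquot = 3.022 × 10^-3 mol (1:1 ratio)
[CH3COOH]_dilute = 3.022 × 10^-3 / 0.01000 = 0.3022 mol/L
Dilution factor = 200.0 / 24.86 = 8.045
[CH3COOH]_stock = 0.3022 × 8.045 = 2.431 mol/L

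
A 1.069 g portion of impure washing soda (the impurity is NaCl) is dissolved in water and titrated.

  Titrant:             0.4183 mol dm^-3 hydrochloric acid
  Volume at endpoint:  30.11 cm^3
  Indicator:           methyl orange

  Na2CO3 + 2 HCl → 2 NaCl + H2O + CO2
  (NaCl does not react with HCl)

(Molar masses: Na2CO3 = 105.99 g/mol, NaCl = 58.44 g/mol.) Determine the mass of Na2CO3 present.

n(HCl) = 0.03011 × 0.4183 = 0.01260 mol
Let x = n(Na2CO3), y = n(NaCl).
Titrant: 2x = 0.01260;  mass: 105.99x + 58.44y = 1.069
Solving, x = 6.298 × 10^-3 mol, y = 6.871 × 10^-3 mol
mass of Na2CO3 = 6.298 × 10^-3 × 105.99 = 0.6675 g

0.6675 g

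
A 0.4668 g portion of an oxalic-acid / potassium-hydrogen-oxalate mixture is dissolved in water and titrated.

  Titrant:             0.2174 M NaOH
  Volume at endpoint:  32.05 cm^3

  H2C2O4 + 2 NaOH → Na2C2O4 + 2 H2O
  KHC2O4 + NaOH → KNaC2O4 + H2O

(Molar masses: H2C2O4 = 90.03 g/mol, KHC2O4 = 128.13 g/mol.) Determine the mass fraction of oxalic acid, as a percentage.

n(NaOH) = 0.03205 × 0.2174 = 6.968 × 10^-3 mol
Let x = n(H2C2O4), y = n(KHC2O4).
Titrant: 2x + 1y = 6.968 × 10^-3;  mass: 90.03x + 128.13y = 0.4668
Solving, x = 2.563 × 10^-3 mol, y = 1.843 × 10^-3 mol
mass of H2C2O4 = 2.563 × 10^-3 × 90.03 = 0.2307 g
% H2C2O4 = 0.2307 / 0.4668 × 100 = 49.42 %

49.42 %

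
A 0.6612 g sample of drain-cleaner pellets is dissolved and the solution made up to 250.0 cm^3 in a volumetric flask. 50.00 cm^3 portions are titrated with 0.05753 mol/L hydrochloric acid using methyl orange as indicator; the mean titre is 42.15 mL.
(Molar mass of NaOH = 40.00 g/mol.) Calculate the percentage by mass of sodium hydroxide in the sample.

NaOH + HCl → NaCl + H2O
n(HCl) per titration = 0.04215 × 0.05753 = 2.425 × 10^-3 mol
n(NaOH) in each aliquot = 2.425 × 10^-3 mol (1:1 ratio)
n(NaOH) in the whole flask = 2.425 × 10^-3 × 250.0/50.00 = 0.01212 mol
mass of NaOH = 0.01212 × 40.00 = 0.4850 g
% NaOH = 0.4850 / 0.6612 × 100 = 73.35 %

73.35 %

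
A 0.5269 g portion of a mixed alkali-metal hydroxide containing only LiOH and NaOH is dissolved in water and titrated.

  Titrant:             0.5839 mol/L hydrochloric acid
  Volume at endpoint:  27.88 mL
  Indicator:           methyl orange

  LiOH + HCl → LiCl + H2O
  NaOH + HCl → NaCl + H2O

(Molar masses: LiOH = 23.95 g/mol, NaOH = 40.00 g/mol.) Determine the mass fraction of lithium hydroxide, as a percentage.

35.19 %

n(HCl) = 0.02788 × 0.5839 = 0.01628 mol
Let x = n(LiOH), y = n(NaOH).
Titrant: 1x + 1y = 0.01628;  mass: 23.95x + 40.00y = 0.5269
Solving, x = 7.742 × 10^-3 mol, y = 8.537 × 10^-3 mol
mass of LiOH = 7.742 × 10^-3 × 23.95 = 0.1854 g
% LiOH = 0.1854 / 0.5269 × 100 = 35.19 %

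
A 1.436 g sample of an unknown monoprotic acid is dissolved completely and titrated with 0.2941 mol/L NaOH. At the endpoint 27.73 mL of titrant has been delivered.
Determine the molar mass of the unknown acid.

n(NaOH) = 0.02773 L × 0.2941 mol/L = 8.155 × 10^-3 mol
n(HA) = 8.155 × 10^-3 mol (1:1 ratio)
M = m / n = 1.436 g / 8.155 × 10^-3 mol = 176.1 g/mol

176.1 g/mol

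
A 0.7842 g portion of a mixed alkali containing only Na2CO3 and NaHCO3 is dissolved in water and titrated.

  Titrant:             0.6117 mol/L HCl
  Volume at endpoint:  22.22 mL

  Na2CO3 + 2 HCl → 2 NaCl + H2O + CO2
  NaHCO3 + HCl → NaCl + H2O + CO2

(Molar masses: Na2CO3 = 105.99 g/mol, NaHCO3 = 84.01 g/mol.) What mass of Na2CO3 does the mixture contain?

0.6111 g

n(HCl) = 0.02222 × 0.6117 = 0.01359 mol
Let x = n(Na2CO3), y = n(NaHCO3).
Titrant: 2x + 1y = 0.01359;  mass: 105.99x + 84.01y = 0.7842
Solving, x = 5.766 × 10^-3 mol, y = 2.060 × 10^-3 mol
mass of Na2CO3 = 5.766 × 10^-3 × 105.99 = 0.6111 g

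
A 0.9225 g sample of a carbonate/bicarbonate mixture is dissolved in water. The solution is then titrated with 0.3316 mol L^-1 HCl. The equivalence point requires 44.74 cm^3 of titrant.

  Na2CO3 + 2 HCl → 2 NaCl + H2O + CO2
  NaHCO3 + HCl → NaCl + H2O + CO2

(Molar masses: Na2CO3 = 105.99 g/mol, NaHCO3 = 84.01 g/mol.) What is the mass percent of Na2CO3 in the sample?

n(HCl) = 0.04474 × 0.3316 = 0.01484 mol
Let x = n(Na2CO3), y = n(NaHCO3).
Titrant: 2x + 1y = 0.01484;  mass: 105.99x + 84.01y = 0.9225
Solving, x = 5.221 × 10^-3 mol, y = 4.394 × 10^-3 mol
mass of Na2CO3 = 5.221 × 10^-3 × 105.99 = 0.5534 g
% Na2CO3 = 0.5534 / 0.9225 × 100 = 59.99 %

59.99 %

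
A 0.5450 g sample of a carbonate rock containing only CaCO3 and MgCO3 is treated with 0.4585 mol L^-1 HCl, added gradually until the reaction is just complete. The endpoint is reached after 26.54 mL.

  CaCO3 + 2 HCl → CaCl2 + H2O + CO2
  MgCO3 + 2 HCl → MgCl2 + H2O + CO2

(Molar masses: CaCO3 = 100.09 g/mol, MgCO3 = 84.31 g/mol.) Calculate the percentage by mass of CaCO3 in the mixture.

37.28 %

n(HCl) = 0.02654 × 0.4585 = 0.01217 mol
Let x = n(CaCO3), y = n(MgCO3).
Titrant: 2x + 2y = 0.01217;  mass: 100.09x + 84.31y = 0.5450
Solving, x = 2.030 × 10^-3 mol, y = 4.054 × 10^-3 mol
mass of CaCO3 = 2.030 × 10^-3 × 100.09 = 0.2032 g
% CaCO3 = 0.2032 / 0.5450 × 100 = 37.28 %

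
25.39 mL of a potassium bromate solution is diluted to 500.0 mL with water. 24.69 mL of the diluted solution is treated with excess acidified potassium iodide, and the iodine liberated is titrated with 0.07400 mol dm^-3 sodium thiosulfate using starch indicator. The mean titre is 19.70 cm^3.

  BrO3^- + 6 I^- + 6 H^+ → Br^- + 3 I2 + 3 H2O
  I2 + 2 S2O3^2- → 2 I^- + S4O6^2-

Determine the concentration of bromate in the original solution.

n(S2O3^2-) = 0.01970 × 0.07400 = 1.458 × 10^-3 mol
n(I2) = n(S2O3^2-)/2 = 7.289 × 10^-4 mol
From the 1:3 ratio, n(BrO3^-) in the aliquot = 1/3 × 7.289 × 10^-4 = 2.430 × 10^-4 mol
[BrO3^-]_dilute = 2.430 × 10^-4 / 0.02469 = 0.009841 mol/L
[BrO3^-]_original = 0.009841 × 500.0/25.39 = 0.1938 mol/L

0.1938 mol/L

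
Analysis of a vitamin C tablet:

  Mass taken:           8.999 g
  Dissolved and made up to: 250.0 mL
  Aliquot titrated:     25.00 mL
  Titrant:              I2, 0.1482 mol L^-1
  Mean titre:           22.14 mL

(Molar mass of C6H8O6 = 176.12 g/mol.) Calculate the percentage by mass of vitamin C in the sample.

64.22 %

C6H8O6 + I2 → C6H6O6 + 2 HI
n(I2) per titration = 0.02214 × 0.1482 = 3.281 × 10^-3 mol
n(C6H8O6) in each aliquot = 3.281 × 10^-3 mol (1:1 ratio)
n(C6H8O6) in the whole flask = 3.281 × 10^-3 × 250.0/25.00 = 0.03281 mol
mass of C6H8O6 = 0.03281 × 176.12 = 5.779 g
% C6H8O6 = 5.779 / 8.999 × 100 = 64.22 %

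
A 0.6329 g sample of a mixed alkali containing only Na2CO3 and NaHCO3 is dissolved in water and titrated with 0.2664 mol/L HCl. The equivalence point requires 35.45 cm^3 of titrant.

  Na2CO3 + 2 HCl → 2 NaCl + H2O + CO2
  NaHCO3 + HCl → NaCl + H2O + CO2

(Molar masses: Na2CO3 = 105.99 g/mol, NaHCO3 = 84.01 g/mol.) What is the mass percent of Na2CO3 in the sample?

n(HCl) = 0.03545 × 0.2664 = 9.444 × 10^-3 mol
Let x = n(Na2CO3), y = n(NaHCO3).
Titrant: 2x + 1y = 9.444 × 10^-3;  mass: 105.99x + 84.01y = 0.6329
Solving, x = 2.587 × 10^-3 mol, y = 4.270 × 10^-3 mol
mass of Na2CO3 = 2.587 × 10^-3 × 105.99 = 0.2742 g
% Na2CO3 = 0.2742 / 0.6329 × 100 = 43.33 %

43.33 %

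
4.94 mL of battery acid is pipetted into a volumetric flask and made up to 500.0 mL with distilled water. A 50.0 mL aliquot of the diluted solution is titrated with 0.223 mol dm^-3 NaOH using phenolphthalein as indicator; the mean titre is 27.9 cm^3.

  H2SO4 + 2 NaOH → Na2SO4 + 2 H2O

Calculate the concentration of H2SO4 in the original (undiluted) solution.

n(NaOH) = 0.0279 × 0.223 = 6.22 × 10^-3 mol
From the 1:2 ratio, n(H2SO4) in the aliquot = 1/2 × 6.22 × 10^-3 = 3.11 × 10^-3 mol
[H2SO4]_dilute = 3.11 × 10^-3 / 0.0500 = 0.0622 mol/L
Dilution factor = 500.0 / 4.94 = 101.2
[H2SO4]_stock = 0.0622 × 101.2 = 6.30 mol/L

6.30 mol/L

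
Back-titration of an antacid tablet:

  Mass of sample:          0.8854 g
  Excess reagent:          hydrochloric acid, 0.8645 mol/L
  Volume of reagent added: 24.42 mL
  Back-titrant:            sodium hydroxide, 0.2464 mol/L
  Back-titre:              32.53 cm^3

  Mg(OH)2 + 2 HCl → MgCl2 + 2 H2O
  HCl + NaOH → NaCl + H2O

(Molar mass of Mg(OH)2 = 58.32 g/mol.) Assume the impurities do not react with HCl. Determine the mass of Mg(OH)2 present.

0.3819 g

n(HCl) added = 0.02442 × 0.8645 = 0.02111 mol
n(NaOH) used in back-titration = 0.03253 × 0.2464 = 8.015 × 10^-3 mol
n(HCl) left over = 8.015 × 10^-3 mol (1:1 ratio)
n(HCl) consumed by analyte = 0.02111 − 8.015 × 10^-3 = 0.01310 mol
From the 1:2 ratio, n(Mg(OH)2) = 1/2 × 0.01310 = 6.548 × 10^-3 mol
mass of Mg(OH)2 = 6.548 × 10^-3 × 58.32 = 0.3819 g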